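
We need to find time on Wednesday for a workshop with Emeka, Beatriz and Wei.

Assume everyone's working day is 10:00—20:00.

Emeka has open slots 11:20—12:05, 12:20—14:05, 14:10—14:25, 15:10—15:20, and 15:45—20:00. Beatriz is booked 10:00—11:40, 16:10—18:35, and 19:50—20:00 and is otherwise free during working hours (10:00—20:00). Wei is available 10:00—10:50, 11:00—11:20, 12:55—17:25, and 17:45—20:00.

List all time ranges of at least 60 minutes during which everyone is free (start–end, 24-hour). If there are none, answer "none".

Beatriz free within 10:00–20:00: 11:40–16:10, 18:35–19:50.
Emeka ∩ Beatriz: 11:40–12:05, 12:20–14:05, 14:10–14:25, 15:10–15:20, 15:45–16:10, 18:35–19:50.
Emeka ∩ Beatriz ∩ Wei: 12:55–14:05, 14:10–14:25, 15:10–15:20, 15:45–16:10, 18:35–19:50.
Windows ≥ 60 min: 12:55–14:05, 18:35–19:50.

12:55–14:05, 18:35–19:50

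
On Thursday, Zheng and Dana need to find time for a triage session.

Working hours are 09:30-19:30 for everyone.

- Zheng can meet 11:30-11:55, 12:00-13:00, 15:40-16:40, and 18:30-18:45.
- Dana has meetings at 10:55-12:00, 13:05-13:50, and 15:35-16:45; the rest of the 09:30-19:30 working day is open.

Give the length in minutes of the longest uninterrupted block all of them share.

60 minutes

Dana free within 09:30–19:30: 09:30–10:55, 12:00–13:05, 13:50–15:35, 16:45–19:30.
Zheng ∩ Dana: 12:00–13:00, 18:30–18:45.
Common window lengths: 60, 15 min; longest is 60.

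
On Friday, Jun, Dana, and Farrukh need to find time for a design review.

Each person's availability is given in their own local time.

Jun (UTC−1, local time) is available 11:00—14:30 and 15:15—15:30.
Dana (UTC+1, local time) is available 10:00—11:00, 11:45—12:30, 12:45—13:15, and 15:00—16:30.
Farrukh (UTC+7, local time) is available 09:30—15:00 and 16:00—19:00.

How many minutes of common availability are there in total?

0 minutes

Jun → UTC: 12:00–15:30, 16:15–16:30.
Dana → UTC: 09:00–10:00, 10:45–11:30, 11:45–12:15, 14:00–15:30.
Farrukh → UTC: 02:30–08:00, 09:00–12:00.
Jun ∩ Dana: 12:00–12:15, 14:00–15:30.
Jun ∩ Dana ∩ Farrukh: (none).
Total common minutes: 0.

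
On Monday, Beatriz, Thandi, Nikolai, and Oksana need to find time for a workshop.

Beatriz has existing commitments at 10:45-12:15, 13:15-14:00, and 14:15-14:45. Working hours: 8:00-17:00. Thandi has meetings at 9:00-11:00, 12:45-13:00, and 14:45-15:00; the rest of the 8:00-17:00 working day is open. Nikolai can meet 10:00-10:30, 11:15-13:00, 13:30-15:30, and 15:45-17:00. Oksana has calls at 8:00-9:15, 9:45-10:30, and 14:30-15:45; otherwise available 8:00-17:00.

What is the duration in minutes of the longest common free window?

75 minutes

Beatriz free within 08:00–17:00: 08:00–10:45, 12:15–13:15, 14:00–14:15, 14:45–17:00.
Thandi free within 08:00–17:00: 08:00–09:00, 11:00–12:45, 13:00–14:45, 15:00–17:00.
Oksana free within 08:00–17:00: 09:15–09:45, 10:30–14:30, 15:45–17:00.
Beatriz ∩ Thandi: 08:00–09:00, 12:15–12:45, 13:00–13:15, 14:00–14:15, 15:00–17:00.
Beatriz ∩ Thandi ∩ Nikolai: 12:15–12:45, 14:00–14:15, 15:00–15:30, 15:45–17:00.
Beatriz ∩ Thandi ∩ Nikolai ∩ Oksana: 12:15–12:45, 14:00–14:15, 15:45–17:00.
Common window lengths: 30, 15, 75 min; longest is 75.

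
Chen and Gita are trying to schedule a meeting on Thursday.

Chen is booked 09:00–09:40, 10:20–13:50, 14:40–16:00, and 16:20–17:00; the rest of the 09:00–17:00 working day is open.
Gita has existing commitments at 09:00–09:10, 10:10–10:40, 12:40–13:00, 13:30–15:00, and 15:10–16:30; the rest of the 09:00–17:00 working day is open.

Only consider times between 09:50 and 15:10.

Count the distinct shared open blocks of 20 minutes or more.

1

Chen free within 09:00–17:00: 09:40–10:20, 13:50–14:40, 16:00–16:20.
Gita free within 09:00–17:00: 09:10–10:10, 10:40–12:40, 13:00–13:30, 15:00–15:10, 16:30–17:00.
Chen ∩ Gita: 09:40–10:10.
Restricted to 09:50–15:10: 09:50–10:10.
Windows ≥ 20 min: 09:50–10:10.
That's 1 window.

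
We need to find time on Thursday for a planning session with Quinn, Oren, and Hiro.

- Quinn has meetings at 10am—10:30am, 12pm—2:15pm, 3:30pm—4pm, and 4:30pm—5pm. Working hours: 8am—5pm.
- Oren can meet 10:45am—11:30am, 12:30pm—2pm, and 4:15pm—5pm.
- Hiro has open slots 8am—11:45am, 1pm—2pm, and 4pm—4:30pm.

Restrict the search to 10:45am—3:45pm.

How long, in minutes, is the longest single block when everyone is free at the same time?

45 minutes

Quinn free within 08:00–17:00: 08:00–10:00, 10:30–12:00, 14:15–15:30, 16:00–16:30.
Quinn ∩ Oren: 10:45–11:30, 16:15–16:30.
Quinn ∩ Oren ∩ Hiro: 10:45–11:30, 16:15–16:30.
Restricted to 10:45–15:45: 10:45–11:30.
Single common window of 45 minutes.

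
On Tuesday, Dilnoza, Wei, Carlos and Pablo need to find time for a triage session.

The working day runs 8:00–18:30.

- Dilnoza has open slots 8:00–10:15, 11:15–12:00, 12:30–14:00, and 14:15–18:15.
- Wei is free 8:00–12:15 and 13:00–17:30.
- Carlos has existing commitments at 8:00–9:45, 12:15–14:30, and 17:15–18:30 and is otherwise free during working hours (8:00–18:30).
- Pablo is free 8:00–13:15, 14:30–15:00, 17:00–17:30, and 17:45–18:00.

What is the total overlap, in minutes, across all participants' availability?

Carlos free within 08:00–18:30: 09:45–12:15, 14:30–17:15.
Dilnoza ∩ Wei: 08:00–10:15, 11:15–12:00, 13:00–14:00, 14:15–17:30.
Dilnoza ∩ Wei ∩ Carlos: 09:45–10:15, 11:15–12:00, 14:30–17:15.
Dilnoza ∩ Wei ∩ Carlos ∩ Pablo: 09:45–10:15, 11:15–12:00, 14:30–15:00, 17:00–17:15.
Total common minutes: 30 + 45 + 30 + 15 = 120.

120 minutes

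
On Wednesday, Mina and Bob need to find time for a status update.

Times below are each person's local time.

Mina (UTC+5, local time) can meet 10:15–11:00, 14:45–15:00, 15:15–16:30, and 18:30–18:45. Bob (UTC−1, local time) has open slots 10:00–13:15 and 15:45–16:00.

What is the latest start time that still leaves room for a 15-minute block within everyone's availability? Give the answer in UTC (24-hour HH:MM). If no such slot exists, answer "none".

Mina → UTC: 05:15–06:00, 09:45–10:00, 10:15–11:30, 13:30–13:45.
Bob → UTC: 11:00–14:15, 16:45–17:00.
Mina ∩ Bob: 11:00–11:30, 13:30–13:45.
Windows ≥ 15 min: 11:00–11:30, 13:30–13:45.
Latest start in the last window 13:30–13:45 is 13:45 − 15 min = 13:30.

13:30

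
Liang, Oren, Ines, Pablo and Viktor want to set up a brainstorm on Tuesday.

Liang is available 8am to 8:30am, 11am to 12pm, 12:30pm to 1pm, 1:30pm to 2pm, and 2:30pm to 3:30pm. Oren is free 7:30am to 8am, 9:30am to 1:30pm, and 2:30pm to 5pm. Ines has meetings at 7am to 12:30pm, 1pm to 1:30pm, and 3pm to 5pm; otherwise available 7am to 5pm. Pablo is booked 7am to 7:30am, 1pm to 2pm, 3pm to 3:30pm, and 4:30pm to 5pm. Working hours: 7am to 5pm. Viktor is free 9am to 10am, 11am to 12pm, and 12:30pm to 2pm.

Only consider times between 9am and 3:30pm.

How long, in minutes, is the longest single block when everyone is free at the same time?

30 minutes

Ines free within 07:00–17:00: 12:30–13:00, 13:30–15:00.
Pablo free within 07:00–17:00: 07:30–13:00, 14:00–15:00, 15:30–16:30.
Liang ∩ Oren: 11:00–12:00, 12:30–13:00, 14:30–15:30.
Liang ∩ Oren ∩ Ines: 12:30–13:00, 14:30–15:00.
Liang ∩ Oren ∩ Ines ∩ Pablo: 12:30–13:00, 14:30–15:00.
Liang ∩ Oren ∩ Ines ∩ Pablo ∩ Viktor: 12:30–13:00.
Restricted to 09:00–15:30: 12:30–13:00.
Single common window of 30 minutes.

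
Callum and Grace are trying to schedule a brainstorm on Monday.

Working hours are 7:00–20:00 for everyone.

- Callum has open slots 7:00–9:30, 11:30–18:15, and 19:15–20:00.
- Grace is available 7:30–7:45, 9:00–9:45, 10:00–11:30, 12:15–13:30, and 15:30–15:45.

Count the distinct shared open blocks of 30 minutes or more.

Callum ∩ Grace: 07:30–07:45, 09:00–09:30, 12:15–13:30, 15:30–15:45.
Windows ≥ 30 min: 09:00–09:30, 12:15–13:30.
That's 2 windows.

2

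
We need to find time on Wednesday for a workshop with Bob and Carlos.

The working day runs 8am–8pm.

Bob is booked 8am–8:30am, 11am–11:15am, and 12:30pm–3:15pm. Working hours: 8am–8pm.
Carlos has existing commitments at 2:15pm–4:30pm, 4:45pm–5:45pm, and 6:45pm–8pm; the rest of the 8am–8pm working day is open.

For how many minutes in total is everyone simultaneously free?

Bob free within 08:00–20:00: 08:30–11:00, 11:15–12:30, 15:15–20:00.
Carlos free within 08:00–20:00: 08:00–14:15, 16:30–16:45, 17:45–18:45.
Bob ∩ Carlos: 08:30–11:00, 11:15–12:30, 16:30–16:45, 17:45–18:45.
Total common minutes: 150 + 75 + 15 + 60 = 300.

300 minutes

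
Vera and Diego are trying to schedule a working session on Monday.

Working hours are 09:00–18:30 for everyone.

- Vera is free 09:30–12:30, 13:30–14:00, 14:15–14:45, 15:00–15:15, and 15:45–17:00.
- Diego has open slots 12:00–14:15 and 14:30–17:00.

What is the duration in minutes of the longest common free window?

75 minutes

Vera ∩ Diego: 12:00–12:30, 13:30–14:00, 14:30–14:45, 15:00–15:15, 15:45–17:00.
Common window lengths: 30, 30, 15, 15, 75 min; longest is 75.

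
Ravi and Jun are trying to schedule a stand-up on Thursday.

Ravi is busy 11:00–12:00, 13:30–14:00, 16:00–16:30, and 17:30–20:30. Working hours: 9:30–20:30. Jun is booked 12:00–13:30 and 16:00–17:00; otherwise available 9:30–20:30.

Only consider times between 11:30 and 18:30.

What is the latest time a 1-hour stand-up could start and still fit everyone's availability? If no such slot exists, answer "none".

15:00

Ravi free within 09:30–20:30: 09:30–11:00, 12:00–13:30, 14:00–16:00, 16:30–17:30.
Jun free within 09:30–20:30: 09:30–12:00, 13:30–16:00, 17:00–20:30.
Ravi ∩ Jun: 09:30–11:00, 14:00–16:00, 17:00–17:30.
Restricted to 11:30–18:30: 14:00–16:00, 17:00–17:30.
Windows ≥ 60 min: 14:00–16:00.
Latest start in the last window 14:00–16:00 is 16:00 − 60 min = 15:00.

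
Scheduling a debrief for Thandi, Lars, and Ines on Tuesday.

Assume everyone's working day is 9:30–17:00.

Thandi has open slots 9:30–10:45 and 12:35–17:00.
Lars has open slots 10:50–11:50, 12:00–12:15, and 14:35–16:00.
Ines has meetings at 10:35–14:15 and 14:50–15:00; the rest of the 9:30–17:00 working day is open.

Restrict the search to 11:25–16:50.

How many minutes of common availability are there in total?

75 minutes

Ines free within 09:30–17:00: 09:30–10:35, 14:15–14:50, 15:00–17:00.
Thandi ∩ Lars: 14:35–16:00.
Thandi ∩ Lars ∩ Ines: 14:35–14:50, 15:00–16:00.
Restricted to 11:25–16:50: 14:35–14:50, 15:00–16:00.
Total common minutes: 15 + 60 = 75.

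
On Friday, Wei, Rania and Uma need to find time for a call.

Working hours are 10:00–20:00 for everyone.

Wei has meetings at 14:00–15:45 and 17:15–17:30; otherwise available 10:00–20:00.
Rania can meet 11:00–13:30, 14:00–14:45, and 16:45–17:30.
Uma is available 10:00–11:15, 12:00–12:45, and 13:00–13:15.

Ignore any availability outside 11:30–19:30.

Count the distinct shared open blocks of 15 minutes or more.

2

Wei free within 10:00–20:00: 10:00–14:00, 15:45–17:15, 17:30–20:00.
Wei ∩ Rania: 11:00–13:30, 16:45–17:15.
Wei ∩ Rania ∩ Uma: 11:00–11:15, 12:00–12:45, 13:00–13:15.
Restricted to 11:30–19:30: 12:00–12:45, 13:00–13:15.
Windows ≥ 15 min: 12:00–12:45, 13:00–13:15.
That's 2 windows.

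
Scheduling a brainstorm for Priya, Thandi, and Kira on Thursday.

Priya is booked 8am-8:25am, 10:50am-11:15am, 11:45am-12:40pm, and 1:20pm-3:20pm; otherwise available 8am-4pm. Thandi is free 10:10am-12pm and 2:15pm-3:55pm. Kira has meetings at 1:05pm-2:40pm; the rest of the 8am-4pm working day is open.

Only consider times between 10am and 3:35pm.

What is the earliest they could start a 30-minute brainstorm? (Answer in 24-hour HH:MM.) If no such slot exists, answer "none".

Priya free within 08:00–16:00: 08:25–10:50, 11:15–11:45, 12:40–13:20, 15:20–16:00.
Kira free within 08:00–16:00: 08:00–13:05, 14:40–16:00.
Priya ∩ Thandi: 10:10–10:50, 11:15–11:45, 15:20–15:55.
Priya ∩ Thandi ∩ Kira: 10:10–10:50, 11:15–11:45, 15:20–15:55.
Restricted to 10:00–15:35: 10:10–10:50, 11:15–11:45, 15:20–15:35.
Windows ≥ 30 min: 10:10–10:50, 11:15–11:45.
Earliest such window starts at 10:10.

10:10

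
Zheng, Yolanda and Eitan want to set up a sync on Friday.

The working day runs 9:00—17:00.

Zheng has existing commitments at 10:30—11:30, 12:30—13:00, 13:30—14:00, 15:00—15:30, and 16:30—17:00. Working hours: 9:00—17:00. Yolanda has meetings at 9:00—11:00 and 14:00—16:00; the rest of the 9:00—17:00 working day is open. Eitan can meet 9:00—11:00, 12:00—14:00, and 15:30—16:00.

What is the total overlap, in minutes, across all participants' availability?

Zheng free within 09:00–17:00: 09:00–10:30, 11:30–12:30, 13:00–13:30, 14:00–15:00, 15:30–16:30.
Yolanda free within 09:00–17:00: 11:00–14:00, 16:00–17:00.
Zheng ∩ Yolanda: 11:30–12:30, 13:00–13:30, 16:00–16:30.
Zheng ∩ Yolanda ∩ Eitan: 12:00–12:30, 13:00–13:30.
Total common minutes: 30 + 30 = 60.

60 minutes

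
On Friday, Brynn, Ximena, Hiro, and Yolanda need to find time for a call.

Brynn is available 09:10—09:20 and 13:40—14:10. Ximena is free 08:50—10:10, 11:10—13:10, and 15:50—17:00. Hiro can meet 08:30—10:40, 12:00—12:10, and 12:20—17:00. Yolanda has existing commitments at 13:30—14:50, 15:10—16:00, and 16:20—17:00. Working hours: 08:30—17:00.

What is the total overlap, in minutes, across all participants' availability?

Yolanda free within 08:30–17:00: 08:30–13:30, 14:50–15:10, 16:00–16:20.
Brynn ∩ Ximena: 09:10–09:20.
Brynn ∩ Ximena ∩ Hiro: 09:10–09:20.
Brynn ∩ Ximena ∩ Hiro ∩ Yolanda: 09:10–09:20.
Total common minutes: 10.

10 minutes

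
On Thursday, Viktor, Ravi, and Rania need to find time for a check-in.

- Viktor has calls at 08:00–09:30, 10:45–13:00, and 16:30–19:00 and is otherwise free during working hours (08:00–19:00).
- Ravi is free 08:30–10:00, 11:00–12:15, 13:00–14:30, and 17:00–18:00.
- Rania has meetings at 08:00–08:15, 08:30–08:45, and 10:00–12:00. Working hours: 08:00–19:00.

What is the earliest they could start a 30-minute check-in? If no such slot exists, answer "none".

09:30

Viktor free within 08:00–19:00: 09:30–10:45, 13:00–16:30.
Rania free within 08:00–19:00: 08:15–08:30, 08:45–10:00, 12:00–19:00.
Viktor ∩ Ravi: 09:30–10:00, 13:00–14:30.
Viktor ∩ Ravi ∩ Rania: 09:30–10:00, 13:00–14:30.
Windows ≥ 30 min: 09:30–10:00, 13:00–14:30.
Earliest such window starts at 09:30.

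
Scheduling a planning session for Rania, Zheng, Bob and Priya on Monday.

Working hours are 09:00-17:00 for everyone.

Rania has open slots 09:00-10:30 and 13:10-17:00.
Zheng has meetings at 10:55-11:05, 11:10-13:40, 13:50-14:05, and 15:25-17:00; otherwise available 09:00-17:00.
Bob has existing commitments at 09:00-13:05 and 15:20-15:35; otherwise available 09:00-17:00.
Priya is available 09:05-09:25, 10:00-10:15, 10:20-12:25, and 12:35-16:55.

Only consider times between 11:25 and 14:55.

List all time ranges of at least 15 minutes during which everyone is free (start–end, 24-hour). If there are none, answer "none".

14:05–14:55

Zheng free within 09:00–17:00: 09:00–10:55, 11:05–11:10, 13:40–13:50, 14:05–15:25.
Bob free within 09:00–17:00: 13:05–15:20, 15:35–17:00.
Rania ∩ Zheng: 09:00–10:30, 13:40–13:50, 14:05–15:25.
Rania ∩ Zheng ∩ Bob: 13:40–13:50, 14:05–15:20.
Rania ∩ Zheng ∩ Bob ∩ Priya: 13:40–13:50, 14:05–15:20.
Restricted to 11:25–14:55: 13:40–13:50, 14:05–14:55.
Windows ≥ 15 min: 14:05–14:55.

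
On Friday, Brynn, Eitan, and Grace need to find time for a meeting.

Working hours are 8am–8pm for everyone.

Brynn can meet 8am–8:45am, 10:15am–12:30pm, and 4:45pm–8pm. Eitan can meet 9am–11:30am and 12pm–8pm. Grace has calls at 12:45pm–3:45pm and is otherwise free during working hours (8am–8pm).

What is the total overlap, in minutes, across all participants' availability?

300 minutes

Grace free within 08:00–20:00: 08:00–12:45, 15:45–20:00.
Brynn ∩ Eitan: 10:15–11:30, 12:00–12:30, 16:45–20:00.
Brynn ∩ Eitan ∩ Grace: 10:15–11:30, 12:00–12:30, 16:45–20:00.
Total common minutes: 75 + 30 + 195 = 300.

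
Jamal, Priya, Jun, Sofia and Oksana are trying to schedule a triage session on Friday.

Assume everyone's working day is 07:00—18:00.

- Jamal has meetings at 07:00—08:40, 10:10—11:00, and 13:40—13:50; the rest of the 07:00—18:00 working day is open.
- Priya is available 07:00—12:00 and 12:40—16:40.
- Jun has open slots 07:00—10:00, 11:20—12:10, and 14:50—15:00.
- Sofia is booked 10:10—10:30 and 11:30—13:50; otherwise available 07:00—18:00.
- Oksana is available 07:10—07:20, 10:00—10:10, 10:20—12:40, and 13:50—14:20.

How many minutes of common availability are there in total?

10 minutes

Jamal free within 07:00–18:00: 08:40–10:10, 11:00–13:40, 13:50–18:00.
Sofia free within 07:00–18:00: 07:00–10:10, 10:30–11:30, 13:50–18:00.
Jamal ∩ Priya: 08:40–10:10, 11:00–12:00, 12:40–13:40, 13:50–16:40.
Jamal ∩ Priya ∩ Jun: 08:40–10:00, 11:20–12:00, 14:50–15:00.
Jamal ∩ Priya ∩ Jun ∩ Sofia: 08:40–10:00, 11:20–11:30, 14:50–15:00.
Jamal ∩ Priya ∩ Jun ∩ Sofia ∩ Oksana: 11:20–11:30.
Total common minutes: 10.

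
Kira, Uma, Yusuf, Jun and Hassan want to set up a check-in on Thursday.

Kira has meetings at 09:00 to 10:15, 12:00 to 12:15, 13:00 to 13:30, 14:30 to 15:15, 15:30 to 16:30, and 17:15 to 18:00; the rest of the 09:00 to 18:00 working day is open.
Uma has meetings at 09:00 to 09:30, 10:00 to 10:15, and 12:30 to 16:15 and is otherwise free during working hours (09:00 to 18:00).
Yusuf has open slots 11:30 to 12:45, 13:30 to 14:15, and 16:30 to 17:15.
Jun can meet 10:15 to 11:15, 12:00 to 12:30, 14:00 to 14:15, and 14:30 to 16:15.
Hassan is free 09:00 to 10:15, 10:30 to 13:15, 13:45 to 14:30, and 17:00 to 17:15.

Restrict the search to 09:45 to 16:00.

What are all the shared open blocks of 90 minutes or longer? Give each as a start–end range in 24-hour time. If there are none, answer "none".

Kira free within 09:00–18:00: 10:15–12:00, 12:15–13:00, 13:30–14:30, 15:15–15:30, 16:30–17:15.
Uma free within 09:00–18:00: 09:30–10:00, 10:15–12:30, 16:15–18:00.
Kira ∩ Uma: 10:15–12:00, 12:15–12:30, 16:30–17:15.
Kira ∩ Uma ∩ Yusuf: 11:30–12:00, 12:15–12:30, 16:30–17:15.
Kira ∩ Uma ∩ Yusuf ∩ Jun: 12:15–12:30.
Kira ∩ Uma ∩ Yusuf ∩ Jun ∩ Hassan: 12:15–12:30.
Restricted to 09:45–16:00: 12:15–12:30.
Windows ≥ 90 min: (none).

none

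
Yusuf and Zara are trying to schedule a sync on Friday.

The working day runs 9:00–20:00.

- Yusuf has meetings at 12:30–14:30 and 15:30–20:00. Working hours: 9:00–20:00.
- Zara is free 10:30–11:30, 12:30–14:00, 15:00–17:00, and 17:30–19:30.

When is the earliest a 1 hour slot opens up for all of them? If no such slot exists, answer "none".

Yusuf free within 09:00–20:00: 09:00–12:30, 14:30–15:30.
Yusuf ∩ Zara: 10:30–11:30, 15:00–15:30.
Windows ≥ 60 min: 10:30–11:30.
Earliest such window starts at 10:30.

10:30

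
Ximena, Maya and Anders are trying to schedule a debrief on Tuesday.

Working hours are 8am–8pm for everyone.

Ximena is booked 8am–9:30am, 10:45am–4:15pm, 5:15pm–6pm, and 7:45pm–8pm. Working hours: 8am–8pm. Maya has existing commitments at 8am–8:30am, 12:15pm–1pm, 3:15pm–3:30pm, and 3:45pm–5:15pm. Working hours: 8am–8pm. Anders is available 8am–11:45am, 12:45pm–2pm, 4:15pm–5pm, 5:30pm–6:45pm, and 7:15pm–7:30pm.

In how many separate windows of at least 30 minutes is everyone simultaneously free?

Ximena free within 08:00–20:00: 09:30–10:45, 16:15–17:15, 18:00–19:45.
Maya free within 08:00–20:00: 08:30–12:15, 13:00–15:15, 15:30–15:45, 17:15–20:00.
Ximena ∩ Maya: 09:30–10:45, 18:00–19:45.
Ximena ∩ Maya ∩ Anders: 09:30–10:45, 18:00–18:45, 19:15–19:30.
Windows ≥ 30 min: 09:30–10:45, 18:00–18:45.
That's 2 windows.

2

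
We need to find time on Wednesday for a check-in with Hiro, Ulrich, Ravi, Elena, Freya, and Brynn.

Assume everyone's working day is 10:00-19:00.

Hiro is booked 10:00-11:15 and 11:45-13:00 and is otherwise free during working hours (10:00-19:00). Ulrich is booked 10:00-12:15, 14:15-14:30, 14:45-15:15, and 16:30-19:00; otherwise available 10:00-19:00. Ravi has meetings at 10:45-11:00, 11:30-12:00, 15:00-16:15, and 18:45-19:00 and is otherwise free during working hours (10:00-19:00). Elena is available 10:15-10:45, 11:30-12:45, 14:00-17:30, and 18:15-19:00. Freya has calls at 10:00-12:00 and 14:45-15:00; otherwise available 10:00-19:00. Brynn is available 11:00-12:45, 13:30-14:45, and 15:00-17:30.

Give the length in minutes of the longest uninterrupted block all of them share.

15 minutes

Hiro free within 10:00–19:00: 11:15–11:45, 13:00–19:00.
Ulrich free within 10:00–19:00: 12:15–14:15, 14:30–14:45, 15:15–16:30.
Ravi free within 10:00–19:00: 10:00–10:45, 11:00–11:30, 12:00–15:00, 16:15–18:45.
Freya free within 10:00–19:00: 12:00–14:45, 15:00–19:00.
Hiro ∩ Ulrich: 13:00–14:15, 14:30–14:45, 15:15–16:30.
Hiro ∩ Ulrich ∩ Ravi: 13:00–14:15, 14:30–14:45, 16:15–16:30.
Hiro ∩ Ulrich ∩ Ravi ∩ Elena: 14:00–14:15, 14:30–14:45, 16:15–16:30.
Hiro ∩ Ulrich ∩ Ravi ∩ Elena ∩ Freya: 14:00–14:15, 14:30–14:45, 16:15–16:30.
Hiro ∩ Ulrich ∩ Ravi ∩ Elena ∩ Freya ∩ Brynn: 14:00–14:15, 14:30–14:45, 16:15–16:30.
Common window lengths: 15, 15, 15 min; longest is 15.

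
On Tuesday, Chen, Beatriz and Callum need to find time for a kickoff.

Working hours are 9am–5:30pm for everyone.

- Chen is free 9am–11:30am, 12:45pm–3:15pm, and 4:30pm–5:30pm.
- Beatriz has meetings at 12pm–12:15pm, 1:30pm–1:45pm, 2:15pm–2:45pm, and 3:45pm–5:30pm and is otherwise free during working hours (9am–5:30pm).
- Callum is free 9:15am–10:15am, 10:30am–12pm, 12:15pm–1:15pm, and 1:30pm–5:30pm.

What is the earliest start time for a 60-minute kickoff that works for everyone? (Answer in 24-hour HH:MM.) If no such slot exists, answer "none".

09:15

Beatriz free within 09:00–17:30: 09:00–12:00, 12:15–13:30, 13:45–14:15, 14:45–15:45.
Chen ∩ Beatriz: 09:00–11:30, 12:45–13:30, 13:45–14:15, 14:45–15:15.
Chen ∩ Beatriz ∩ Callum: 09:15–10:15, 10:30–11:30, 12:45–13:15, 13:45–14:15, 14:45–15:15.
Windows ≥ 60 min: 09:15–10:15, 10:30–11:30.
Earliest such window starts at 09:15.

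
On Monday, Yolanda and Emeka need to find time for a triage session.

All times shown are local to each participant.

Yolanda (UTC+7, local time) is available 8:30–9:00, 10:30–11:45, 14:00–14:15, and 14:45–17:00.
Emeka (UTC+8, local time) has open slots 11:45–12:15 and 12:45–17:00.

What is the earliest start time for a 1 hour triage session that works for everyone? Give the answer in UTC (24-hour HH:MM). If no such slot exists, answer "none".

Yolanda → UTC: 01:30–02:00, 03:30–04:45, 07:00–07:15, 07:45–10:00.
Emeka → UTC: 03:45–04:15, 04:45–09:00.
Yolanda ∩ Emeka: 03:45–04:15, 07:00–07:15, 07:45–09:00.
Windows ≥ 60 min: 07:45–09:00.
Earliest such window starts at 07:45.

07:45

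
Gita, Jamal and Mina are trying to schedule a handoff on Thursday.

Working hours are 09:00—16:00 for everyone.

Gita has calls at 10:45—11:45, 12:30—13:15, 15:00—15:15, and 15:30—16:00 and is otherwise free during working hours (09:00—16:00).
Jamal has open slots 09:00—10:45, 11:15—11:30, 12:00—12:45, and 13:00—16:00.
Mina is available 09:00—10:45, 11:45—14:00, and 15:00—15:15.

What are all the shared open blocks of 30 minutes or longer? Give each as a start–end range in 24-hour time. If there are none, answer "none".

Gita free within 09:00–16:00: 09:00–10:45, 11:45–12:30, 13:15–15:00, 15:15–15:30.
Gita ∩ Jamal: 09:00–10:45, 12:00–12:30, 13:15–15:00, 15:15–15:30.
Gita ∩ Jamal ∩ Mina: 09:00–10:45, 12:00–12:30, 13:15–14:00.
Windows ≥ 30 min: 09:00–10:45, 12:00–12:30, 13:15–14:00.

09:00–10:45, 12:00–12:30, 13:15–14:00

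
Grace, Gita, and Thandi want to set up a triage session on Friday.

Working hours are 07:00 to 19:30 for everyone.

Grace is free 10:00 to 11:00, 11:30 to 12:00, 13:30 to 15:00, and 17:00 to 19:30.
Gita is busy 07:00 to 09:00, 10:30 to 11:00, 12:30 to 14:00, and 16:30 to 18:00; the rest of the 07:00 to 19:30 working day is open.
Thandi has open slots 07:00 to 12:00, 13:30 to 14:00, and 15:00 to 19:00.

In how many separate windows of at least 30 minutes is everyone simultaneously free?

3

Gita free within 07:00–19:30: 09:00–10:30, 11:00–12:30, 14:00–16:30, 18:00–19:30.
Grace ∩ Gita: 10:00–10:30, 11:30–12:00, 14:00–15:00, 18:00–19:30.
Grace ∩ Gita ∩ Thandi: 10:00–10:30, 11:30–12:00, 18:00–19:00.
Windows ≥ 30 min: 10:00–10:30, 11:30–12:00, 18:00–19:00.
That's 3 windows.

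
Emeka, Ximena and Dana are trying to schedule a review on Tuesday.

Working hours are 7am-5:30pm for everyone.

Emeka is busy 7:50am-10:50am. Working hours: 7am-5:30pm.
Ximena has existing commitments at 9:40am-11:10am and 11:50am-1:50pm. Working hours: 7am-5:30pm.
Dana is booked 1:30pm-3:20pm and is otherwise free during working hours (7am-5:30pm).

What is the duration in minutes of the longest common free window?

130 minutes

Emeka free within 07:00–17:30: 07:00–07:50, 10:50–17:30.
Ximena free within 07:00–17:30: 07:00–09:40, 11:10–11:50, 13:50–17:30.
Dana free within 07:00–17:30: 07:00–13:30, 15:20–17:30.
Emeka ∩ Ximena: 07:00–07:50, 11:10–11:50, 13:50–17:30.
Emeka ∩ Ximena ∩ Dana: 07:00–07:50, 11:10–11:50, 15:20–17:30.
Common window lengths: 50, 40, 130 min; longest is 130.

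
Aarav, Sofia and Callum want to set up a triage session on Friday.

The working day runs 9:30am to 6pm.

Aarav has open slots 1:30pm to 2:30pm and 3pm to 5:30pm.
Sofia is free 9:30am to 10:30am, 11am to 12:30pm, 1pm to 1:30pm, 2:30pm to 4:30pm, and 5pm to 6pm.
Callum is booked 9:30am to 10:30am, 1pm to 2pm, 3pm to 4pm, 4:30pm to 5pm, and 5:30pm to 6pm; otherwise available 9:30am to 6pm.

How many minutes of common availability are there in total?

60 minutes

Callum free within 09:30–18:00: 10:30–13:00, 14:00–15:00, 16:00–16:30, 17:00–17:30.
Aarav ∩ Sofia: 15:00–16:30, 17:00–17:30.
Aarav ∩ Sofia ∩ Callum: 16:00–16:30, 17:00–17:30.
Total common minutes: 30 + 30 = 60.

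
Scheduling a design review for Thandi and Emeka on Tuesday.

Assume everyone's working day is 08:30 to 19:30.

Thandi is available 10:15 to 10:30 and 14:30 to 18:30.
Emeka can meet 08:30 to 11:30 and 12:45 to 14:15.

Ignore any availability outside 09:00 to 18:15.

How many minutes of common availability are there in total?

Thandi ∩ Emeka: 10:15–10:30.
Restricted to 09:00–18:15: 10:15–10:30.
Total common minutes: 15.

15 minutes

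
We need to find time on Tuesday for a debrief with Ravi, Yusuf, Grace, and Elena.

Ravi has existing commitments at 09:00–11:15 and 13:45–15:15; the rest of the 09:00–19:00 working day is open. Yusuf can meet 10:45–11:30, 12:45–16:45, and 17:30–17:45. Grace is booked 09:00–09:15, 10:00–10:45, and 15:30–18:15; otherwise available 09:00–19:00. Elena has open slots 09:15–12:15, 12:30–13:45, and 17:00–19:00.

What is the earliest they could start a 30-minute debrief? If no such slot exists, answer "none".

12:45

Ravi free within 09:00–19:00: 11:15–13:45, 15:15–19:00.
Grace free within 09:00–19:00: 09:15–10:00, 10:45–15:30, 18:15–19:00.
Ravi ∩ Yusuf: 11:15–11:30, 12:45–13:45, 15:15–16:45, 17:30–17:45.
Ravi ∩ Yusuf ∩ Grace: 11:15–11:30, 12:45–13:45, 15:15–15:30.
Ravi ∩ Yusuf ∩ Grace ∩ Elena: 11:15–11:30, 12:45–13:45.
Windows ≥ 30 min: 12:45–13:45.
Earliest such window starts at 12:45.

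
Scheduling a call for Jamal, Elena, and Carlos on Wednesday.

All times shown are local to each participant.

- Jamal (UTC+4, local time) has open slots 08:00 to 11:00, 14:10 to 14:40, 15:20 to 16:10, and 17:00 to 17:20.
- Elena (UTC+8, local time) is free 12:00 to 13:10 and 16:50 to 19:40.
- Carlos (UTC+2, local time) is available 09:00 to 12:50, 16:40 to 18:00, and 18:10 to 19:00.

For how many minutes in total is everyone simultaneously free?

Jamal → UTC: 04:00–07:00, 10:10–10:40, 11:20–12:10, 13:00–13:20.
Elena → UTC: 04:00–05:10, 08:50–11:40.
Carlos → UTC: 07:00–10:50, 14:40–16:00, 16:10–17:00.
Jamal ∩ Elena: 04:00–05:10, 10:10–10:40, 11:20–11:40.
Jamal ∩ Elena ∩ Carlos: 10:10–10:40.
Total common minutes: 30.

30 minutes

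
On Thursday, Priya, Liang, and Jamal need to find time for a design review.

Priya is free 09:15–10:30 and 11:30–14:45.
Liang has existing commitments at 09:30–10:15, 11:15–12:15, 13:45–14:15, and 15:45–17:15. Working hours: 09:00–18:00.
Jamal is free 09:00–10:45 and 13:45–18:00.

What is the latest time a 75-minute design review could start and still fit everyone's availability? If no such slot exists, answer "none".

Liang free within 09:00–18:00: 09:00–09:30, 10:15–11:15, 12:15–13:45, 14:15–15:45, 17:15–18:00.
Priya ∩ Liang: 09:15–09:30, 10:15–10:30, 12:15–13:45, 14:15–14:45.
Priya ∩ Liang ∩ Jamal: 09:15–09:30, 10:15–10:30, 14:15–14:45.
Windows ≥ 75 min: (none).

none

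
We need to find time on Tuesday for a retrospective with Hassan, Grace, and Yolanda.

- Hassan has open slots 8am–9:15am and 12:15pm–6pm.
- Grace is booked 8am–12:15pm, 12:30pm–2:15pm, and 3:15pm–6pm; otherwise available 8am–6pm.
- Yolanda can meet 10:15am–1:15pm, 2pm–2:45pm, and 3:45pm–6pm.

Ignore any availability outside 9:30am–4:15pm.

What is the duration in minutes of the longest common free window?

Grace free within 08:00–18:00: 12:15–12:30, 14:15–15:15.
Hassan ∩ Grace: 12:15–12:30, 14:15–15:15.
Hassan ∩ Grace ∩ Yolanda: 12:15–12:30, 14:15–14:45.
Restricted to 09:30–16:15: 12:15–12:30, 14:15–14:45.
Common window lengths: 15, 30 min; longest is 30.

30 minutes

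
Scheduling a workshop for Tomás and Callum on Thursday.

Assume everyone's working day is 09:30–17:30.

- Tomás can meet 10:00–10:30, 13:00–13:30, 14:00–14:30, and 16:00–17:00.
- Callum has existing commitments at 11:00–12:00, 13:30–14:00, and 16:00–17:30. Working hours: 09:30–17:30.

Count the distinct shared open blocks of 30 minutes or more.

3

Callum free within 09:30–17:30: 09:30–11:00, 12:00–13:30, 14:00–16:00.
Tomás ∩ Callum: 10:00–10:30, 13:00–13:30, 14:00–14:30.
Windows ≥ 30 min: 10:00–10:30, 13:00–13:30, 14:00–14:30.
That's 3 windows.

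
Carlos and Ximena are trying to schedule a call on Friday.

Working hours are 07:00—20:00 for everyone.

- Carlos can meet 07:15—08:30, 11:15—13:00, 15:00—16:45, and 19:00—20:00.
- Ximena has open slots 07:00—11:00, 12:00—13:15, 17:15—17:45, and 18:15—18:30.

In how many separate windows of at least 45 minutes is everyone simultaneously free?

2

Carlos ∩ Ximena: 07:15–08:30, 12:00–13:00.
Windows ≥ 45 min: 07:15–08:30, 12:00–13:00.
That's 2 windows.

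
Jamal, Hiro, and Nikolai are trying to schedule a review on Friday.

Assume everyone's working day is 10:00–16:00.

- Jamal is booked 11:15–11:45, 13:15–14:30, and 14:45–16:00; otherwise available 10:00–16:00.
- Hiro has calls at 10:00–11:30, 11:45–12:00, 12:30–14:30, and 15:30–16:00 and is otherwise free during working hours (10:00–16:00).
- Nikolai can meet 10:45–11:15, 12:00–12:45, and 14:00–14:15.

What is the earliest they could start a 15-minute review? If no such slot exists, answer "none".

Jamal free within 10:00–16:00: 10:00–11:15, 11:45–13:15, 14:30–14:45.
Hiro free within 10:00–16:00: 11:30–11:45, 12:00–12:30, 14:30–15:30.
Jamal ∩ Hiro: 12:00–12:30, 14:30–14:45.
Jamal ∩ Hiro ∩ Nikolai: 12:00–12:30.
Windows ≥ 15 min: 12:00–12:30.
Earliest such window starts at 12:00.

12:00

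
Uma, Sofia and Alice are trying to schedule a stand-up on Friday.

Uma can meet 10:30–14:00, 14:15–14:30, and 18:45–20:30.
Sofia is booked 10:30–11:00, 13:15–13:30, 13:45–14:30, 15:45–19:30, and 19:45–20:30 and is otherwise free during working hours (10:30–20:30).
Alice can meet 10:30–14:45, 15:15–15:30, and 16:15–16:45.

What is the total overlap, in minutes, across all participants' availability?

150 minutes

Sofia free within 10:30–20:30: 11:00–13:15, 13:30–13:45, 14:30–15:45, 19:30–19:45.
Uma ∩ Sofia: 11:00–13:15, 13:30–13:45, 19:30–19:45.
Uma ∩ Sofia ∩ Alice: 11:00–13:15, 13:30–13:45.
Total common minutes: 135 + 15 = 150.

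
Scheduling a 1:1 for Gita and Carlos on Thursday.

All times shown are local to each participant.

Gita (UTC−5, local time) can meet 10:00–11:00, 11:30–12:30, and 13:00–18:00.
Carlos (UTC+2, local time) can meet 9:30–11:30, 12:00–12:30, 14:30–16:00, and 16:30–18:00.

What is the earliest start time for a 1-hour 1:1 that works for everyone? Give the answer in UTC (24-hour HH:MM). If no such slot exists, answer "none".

Gita → UTC: 15:00–16:00, 16:30–17:30, 18:00–23:00.
Carlos → UTC: 07:30–09:30, 10:00–10:30, 12:30–14:00, 14:30–16:00.
Gita ∩ Carlos: 15:00–16:00.
Windows ≥ 60 min: 15:00–16:00.
Earliest such window starts at 15:00.

15:00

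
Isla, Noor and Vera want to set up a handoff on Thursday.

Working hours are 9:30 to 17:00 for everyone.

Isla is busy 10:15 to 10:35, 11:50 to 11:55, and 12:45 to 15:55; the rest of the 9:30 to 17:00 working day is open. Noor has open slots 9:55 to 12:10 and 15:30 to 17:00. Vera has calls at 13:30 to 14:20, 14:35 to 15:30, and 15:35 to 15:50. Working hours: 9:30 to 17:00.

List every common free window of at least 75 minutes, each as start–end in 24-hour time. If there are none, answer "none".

10:35–11:50

Isla free within 09:30–17:00: 09:30–10:15, 10:35–11:50, 11:55–12:45, 15:55–17:00.
Vera free within 09:30–17:00: 09:30–13:30, 14:20–14:35, 15:30–15:35, 15:50–17:00.
Isla ∩ Noor: 09:55–10:15, 10:35–11:50, 11:55–12:10, 15:55–17:00.
Isla ∩ Noor ∩ Vera: 09:55–10:15, 10:35–11:50, 11:55–12:10, 15:55–17:00.
Windows ≥ 75 min: 10:35–11:50.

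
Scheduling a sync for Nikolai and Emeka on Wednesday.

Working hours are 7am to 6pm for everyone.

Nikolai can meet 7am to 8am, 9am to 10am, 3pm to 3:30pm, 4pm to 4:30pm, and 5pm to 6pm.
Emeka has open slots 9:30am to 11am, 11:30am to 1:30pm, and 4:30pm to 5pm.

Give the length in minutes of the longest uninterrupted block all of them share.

30 minutes

Nikolai ∩ Emeka: 09:30–10:00.
Single common window of 30 minutes.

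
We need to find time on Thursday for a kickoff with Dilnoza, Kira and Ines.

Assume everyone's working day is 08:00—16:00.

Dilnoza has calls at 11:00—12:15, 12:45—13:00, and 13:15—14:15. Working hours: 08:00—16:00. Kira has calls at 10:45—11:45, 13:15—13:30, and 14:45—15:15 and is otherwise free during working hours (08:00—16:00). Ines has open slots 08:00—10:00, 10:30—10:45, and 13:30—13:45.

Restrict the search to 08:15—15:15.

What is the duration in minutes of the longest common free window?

Dilnoza free within 08:00–16:00: 08:00–11:00, 12:15–12:45, 13:00–13:15, 14:15–16:00.
Kira free within 08:00–16:00: 08:00–10:45, 11:45–13:15, 13:30–14:45, 15:15–16:00.
Dilnoza ∩ Kira: 08:00–10:45, 12:15–12:45, 13:00–13:15, 14:15–14:45, 15:15–16:00.
Dilnoza ∩ Kira ∩ Ines: 08:00–10:00, 10:30–10:45.
Restricted to 08:15–15:15: 08:15–10:00, 10:30–10:45.
Common window lengths: 105, 15 min; longest is 105.

105 minutes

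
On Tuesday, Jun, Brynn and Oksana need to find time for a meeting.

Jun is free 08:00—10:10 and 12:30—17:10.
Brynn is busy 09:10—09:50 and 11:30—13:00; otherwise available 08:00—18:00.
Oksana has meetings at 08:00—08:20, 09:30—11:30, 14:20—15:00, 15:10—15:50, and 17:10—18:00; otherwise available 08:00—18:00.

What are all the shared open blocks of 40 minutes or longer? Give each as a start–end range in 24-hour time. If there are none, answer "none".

08:20–09:10, 13:00–14:20, 15:50–17:10

Brynn free within 08:00–18:00: 08:00–09:10, 09:50–11:30, 13:00–18:00.
Oksana free within 08:00–18:00: 08:20–09:30, 11:30–14:20, 15:00–15:10, 15:50–17:10.
Jun ∩ Brynn: 08:00–09:10, 09:50–10:10, 13:00–17:10.
Jun ∩ Brynn ∩ Oksana: 08:20–09:10, 13:00–14:20, 15:00–15:10, 15:50–17:10.
Windows ≥ 40 min: 08:20–09:10, 13:00–14:20, 15:50–17:10.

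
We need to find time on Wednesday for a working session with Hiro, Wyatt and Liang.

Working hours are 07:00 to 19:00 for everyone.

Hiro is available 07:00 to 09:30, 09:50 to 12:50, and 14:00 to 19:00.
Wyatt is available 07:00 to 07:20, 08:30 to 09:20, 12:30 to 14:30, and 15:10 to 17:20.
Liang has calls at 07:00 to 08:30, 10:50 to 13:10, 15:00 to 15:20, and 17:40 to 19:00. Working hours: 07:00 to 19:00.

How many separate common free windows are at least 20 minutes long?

3

Liang free within 07:00–19:00: 08:30–10:50, 13:10–15:00, 15:20–17:40.
Hiro ∩ Wyatt: 07:00–07:20, 08:30–09:20, 12:30–12:50, 14:00–14:30, 15:10–17:20.
Hiro ∩ Wyatt ∩ Liang: 08:30–09:20, 14:00–14:30, 15:20–17:20.
Windows ≥ 20 min: 08:30–09:20, 14:00–14:30, 15:20–17:20.
That's 3 windows.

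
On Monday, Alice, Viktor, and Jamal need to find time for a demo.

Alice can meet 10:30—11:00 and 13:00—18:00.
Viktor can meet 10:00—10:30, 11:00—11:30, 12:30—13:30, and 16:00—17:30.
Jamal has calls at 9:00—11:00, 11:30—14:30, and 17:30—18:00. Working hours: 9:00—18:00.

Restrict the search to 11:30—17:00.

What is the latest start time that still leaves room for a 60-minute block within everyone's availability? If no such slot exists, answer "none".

16:00

Jamal free within 09:00–18:00: 11:00–11:30, 14:30–17:30.
Alice ∩ Viktor: 13:00–13:30, 16:00–17:30.
Alice ∩ Viktor ∩ Jamal: 16:00–17:30.
Restricted to 11:30–17:00: 16:00–17:00.
Windows ≥ 60 min: 16:00–17:00.
Latest start in the last window 16:00–17:00 is 17:00 − 60 min = 16:00.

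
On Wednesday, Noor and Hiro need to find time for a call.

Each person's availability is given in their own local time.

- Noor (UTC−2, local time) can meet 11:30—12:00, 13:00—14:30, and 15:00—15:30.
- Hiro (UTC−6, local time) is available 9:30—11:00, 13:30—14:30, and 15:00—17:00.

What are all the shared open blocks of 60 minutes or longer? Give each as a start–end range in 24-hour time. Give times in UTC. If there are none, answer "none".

15:30–16:30

Noor → UTC: 13:30–14:00, 15:00–16:30, 17:00–17:30.
Hiro → UTC: 15:30–17:00, 19:30–20:30, 21:00–23:00.
Noor ∩ Hiro: 15:30–16:30.
Windows ≥ 60 min: 15:30–16:30.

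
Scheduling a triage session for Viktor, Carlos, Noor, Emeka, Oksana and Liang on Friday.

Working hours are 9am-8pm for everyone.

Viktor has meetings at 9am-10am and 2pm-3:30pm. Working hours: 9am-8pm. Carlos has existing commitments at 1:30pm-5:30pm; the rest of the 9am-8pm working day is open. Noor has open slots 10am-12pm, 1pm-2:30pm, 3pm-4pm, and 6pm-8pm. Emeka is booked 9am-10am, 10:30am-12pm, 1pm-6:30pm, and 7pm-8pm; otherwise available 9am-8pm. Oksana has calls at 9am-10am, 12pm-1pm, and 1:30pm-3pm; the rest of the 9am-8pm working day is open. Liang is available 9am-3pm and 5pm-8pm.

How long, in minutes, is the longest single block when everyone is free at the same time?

30 minutes

Viktor free within 09:00–20:00: 10:00–14:00, 15:30–20:00.
Carlos free within 09:00–20:00: 09:00–13:30, 17:30–20:00.
Emeka free within 09:00–20:00: 10:00–10:30, 12:00–13:00, 18:30–19:00.
Oksana free within 09:00–20:00: 10:00–12:00, 13:00–13:30, 15:00–20:00.
Viktor ∩ Carlos: 10:00–13:30, 17:30–20:00.
Viktor ∩ Carlos ∩ Noor: 10:00–12:00, 13:00–13:30, 18:00–20:00.
Viktor ∩ Carlos ∩ Noor ∩ Emeka: 10:00–10:30, 18:30–19:00.
Viktor ∩ Carlos ∩ Noor ∩ Emeka ∩ Oksana: 10:00–10:30, 18:30–19:00.
Viktor ∩ Carlos ∩ Noor ∩ Emeka ∩ Oksana ∩ Liang: 10:00–10:30, 18:30–19:00.
Common window lengths: 30, 30 min; longest is 30.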